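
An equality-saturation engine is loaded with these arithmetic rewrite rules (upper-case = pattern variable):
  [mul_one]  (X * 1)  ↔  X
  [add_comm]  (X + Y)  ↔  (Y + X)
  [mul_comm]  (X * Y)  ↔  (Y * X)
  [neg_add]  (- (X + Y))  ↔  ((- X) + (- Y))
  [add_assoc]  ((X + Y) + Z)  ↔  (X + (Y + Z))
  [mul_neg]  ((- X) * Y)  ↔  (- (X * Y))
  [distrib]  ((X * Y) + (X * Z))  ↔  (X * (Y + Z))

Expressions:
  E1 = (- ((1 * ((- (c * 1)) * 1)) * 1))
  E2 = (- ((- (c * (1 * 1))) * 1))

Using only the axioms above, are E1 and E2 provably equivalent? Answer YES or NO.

1. [mul_one →] (c * 1)  →  c;  E1 = (- ((1 * ((- c) * 1)) * 1))
2. [mul_one →] ((1 * ((- c) * 1)) * 1)  →  (1 * ((- c) * 1));  E1 = (- (1 * ((- c) * 1)))
3. [mul_comm →] (1 * ((- c) * 1))  →  (((- c) * 1) * 1);  E1 = (- (((- c) * 1) * 1))
4. [mul_one →] (((- c) * 1) * 1)  →  ((- c) * 1);  E1 = (- ((- c) * 1))
5. [mul_one →] ((- c) * 1)  →  (- c);  E1 = (- (- c))
6. [mul_one ←] c  →  (c * 1);  E1 = (- (- (c * 1)))
7. [mul_one ←] 1  →  (1 * 1);  E1 = (- (- (c * (1 * 1))))
8. [mul_one ←] (- (c * (1 * 1)))  →  ((- (c * (1 * 1))) * 1);  this is E2

YES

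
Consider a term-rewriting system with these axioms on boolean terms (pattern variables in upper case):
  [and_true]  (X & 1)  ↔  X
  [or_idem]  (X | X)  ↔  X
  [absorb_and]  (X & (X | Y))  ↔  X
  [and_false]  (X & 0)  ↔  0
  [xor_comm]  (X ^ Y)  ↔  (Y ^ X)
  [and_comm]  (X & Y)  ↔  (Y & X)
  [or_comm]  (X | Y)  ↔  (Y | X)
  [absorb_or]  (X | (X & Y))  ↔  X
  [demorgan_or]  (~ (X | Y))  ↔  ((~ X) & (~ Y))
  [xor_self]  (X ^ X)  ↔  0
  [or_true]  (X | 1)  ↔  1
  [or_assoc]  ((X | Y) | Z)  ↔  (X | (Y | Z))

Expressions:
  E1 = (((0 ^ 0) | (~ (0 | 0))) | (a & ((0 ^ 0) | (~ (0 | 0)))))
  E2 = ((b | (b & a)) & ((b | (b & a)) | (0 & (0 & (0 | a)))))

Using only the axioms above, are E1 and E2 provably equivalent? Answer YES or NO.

The axioms are sound identities: if E1 ↔* E2 then E1 and E2 evaluate identically under any assignment.
Under a=0, b=0: E1 evaluates to 1, E2 to 0. Distinct ⇒ no rewrite sequence connects them.

NO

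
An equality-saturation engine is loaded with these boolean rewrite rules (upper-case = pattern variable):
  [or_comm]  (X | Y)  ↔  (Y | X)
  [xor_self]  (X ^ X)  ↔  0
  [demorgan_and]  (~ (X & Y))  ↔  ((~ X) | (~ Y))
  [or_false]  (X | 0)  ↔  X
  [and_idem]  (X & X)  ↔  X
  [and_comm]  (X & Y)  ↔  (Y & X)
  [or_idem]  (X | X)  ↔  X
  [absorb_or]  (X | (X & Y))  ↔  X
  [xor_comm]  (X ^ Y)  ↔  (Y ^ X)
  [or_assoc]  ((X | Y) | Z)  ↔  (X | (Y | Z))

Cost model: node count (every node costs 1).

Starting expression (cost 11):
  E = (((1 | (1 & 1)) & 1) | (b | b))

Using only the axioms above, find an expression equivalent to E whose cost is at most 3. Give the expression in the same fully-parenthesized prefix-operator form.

step 1: absorb_or (→) rewrites (1 | (1 & 1)) into 1, now ((1 & 1) | (b | b))
step 2: or_idem (→) rewrites (b | b) into b, now ((1 & 1) | b)
step 3: and_idem (→) rewrites (1 & 1) into 1, reaching cost 3 (bound 3)

(1 | b)   [cost 3]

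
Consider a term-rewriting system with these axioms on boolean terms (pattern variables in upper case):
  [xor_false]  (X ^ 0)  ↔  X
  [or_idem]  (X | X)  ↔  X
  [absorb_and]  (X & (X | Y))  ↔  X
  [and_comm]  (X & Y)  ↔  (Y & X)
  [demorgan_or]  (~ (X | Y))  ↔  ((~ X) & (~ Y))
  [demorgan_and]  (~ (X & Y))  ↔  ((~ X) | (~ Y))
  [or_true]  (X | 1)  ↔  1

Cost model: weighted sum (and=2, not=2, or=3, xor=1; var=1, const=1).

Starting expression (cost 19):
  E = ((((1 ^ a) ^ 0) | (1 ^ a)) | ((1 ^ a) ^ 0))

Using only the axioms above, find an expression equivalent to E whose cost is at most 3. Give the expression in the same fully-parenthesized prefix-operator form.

(1 ^ a)   [cost 3]

step 1: xor_false (→) rewrites ((1 ^ a) ^ 0) into (1 ^ a), now (((1 ^ a) | (1 ^ a)) | ((1 ^ a) ^ 0))
step 2: xor_false (→) rewrites ((1 ^ a) ^ 0) into (1 ^ a), now (((1 ^ a) | (1 ^ a)) | (1 ^ a))
step 3: or_idem (→) rewrites ((1 ^ a) | (1 ^ a)) into (1 ^ a), now ((1 ^ a) | (1 ^ a))
step 4: or_idem (→) rewrites ((1 ^ a) | (1 ^ a)) into (1 ^ a), reaching cost 3 (bound 3)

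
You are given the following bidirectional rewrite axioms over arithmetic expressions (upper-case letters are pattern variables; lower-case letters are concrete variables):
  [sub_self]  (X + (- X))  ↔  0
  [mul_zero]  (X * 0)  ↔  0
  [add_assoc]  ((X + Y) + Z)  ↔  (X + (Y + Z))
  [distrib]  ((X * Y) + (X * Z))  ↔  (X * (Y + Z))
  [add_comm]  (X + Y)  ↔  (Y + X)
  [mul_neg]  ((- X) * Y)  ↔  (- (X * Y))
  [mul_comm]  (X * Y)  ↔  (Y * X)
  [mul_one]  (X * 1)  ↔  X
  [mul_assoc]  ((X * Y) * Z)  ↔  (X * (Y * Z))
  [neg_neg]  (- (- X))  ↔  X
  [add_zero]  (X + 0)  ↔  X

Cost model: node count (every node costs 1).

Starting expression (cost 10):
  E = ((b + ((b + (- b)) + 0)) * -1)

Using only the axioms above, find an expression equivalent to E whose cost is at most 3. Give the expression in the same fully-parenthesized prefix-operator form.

(1) (b + (- b))  =[sub_self →]=  0    ⊢ ((b + (0 + 0)) * -1)
(2) (0 + 0)  =[add_zero →]=  0    ⊢ ((b + 0) * -1)
(3) (b + 0)  =[add_zero →]=  b    ⊢ cost 3, within 3

(b * -1)   [cost 3]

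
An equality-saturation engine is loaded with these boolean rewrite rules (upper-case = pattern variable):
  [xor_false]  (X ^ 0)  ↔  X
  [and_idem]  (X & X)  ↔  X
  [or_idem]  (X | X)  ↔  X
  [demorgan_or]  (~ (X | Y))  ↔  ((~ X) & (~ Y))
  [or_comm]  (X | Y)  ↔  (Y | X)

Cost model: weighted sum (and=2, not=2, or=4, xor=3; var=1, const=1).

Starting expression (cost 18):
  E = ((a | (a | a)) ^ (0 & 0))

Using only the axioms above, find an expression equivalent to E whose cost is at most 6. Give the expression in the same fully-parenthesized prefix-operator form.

(1) (a | a)  =[or_idem →]=  a    ⊢ ((a | a) ^ (0 & 0))
(2) (0 & 0)  =[and_idem →]=  0    ⊢ ((a | a) ^ 0)
(3) ((a | a) ^ 0)  =[xor_false →]=  (a | a)    ⊢ cost 6, within 6

(a | a)   [cost 6]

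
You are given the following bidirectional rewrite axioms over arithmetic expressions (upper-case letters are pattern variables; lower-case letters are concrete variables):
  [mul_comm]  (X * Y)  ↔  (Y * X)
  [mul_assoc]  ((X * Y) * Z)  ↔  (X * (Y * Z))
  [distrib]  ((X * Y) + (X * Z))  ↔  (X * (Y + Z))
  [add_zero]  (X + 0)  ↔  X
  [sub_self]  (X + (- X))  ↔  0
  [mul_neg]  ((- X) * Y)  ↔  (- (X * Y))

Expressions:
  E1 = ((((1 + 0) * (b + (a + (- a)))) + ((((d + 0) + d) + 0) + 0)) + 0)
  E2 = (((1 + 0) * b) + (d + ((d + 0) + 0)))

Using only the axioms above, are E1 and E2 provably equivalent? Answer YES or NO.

YES

1. [add_zero →] ((((1 + 0) * (b + (a + (- a)))) + ((((d + 0) + d) + 0) + 0)) + 0)  →  (((1 + 0) * (b + (a + (- a)))) + ((((d + 0) + d) + 0) + 0))
2. [add_zero →] (((d + 0) + d) + 0)  →  ((d + 0) + d);  E1 = (((1 + 0) * (b + (a + (- a)))) + (((d + 0) + d) + 0))
3. [add_zero →] (1 + 0)  →  1;  E1 = ((1 * (b + (a + (- a)))) + (((d + 0) + d) + 0))
4. [add_zero →] (d + 0)  →  d;  E1 = ((1 * (b + (a + (- a)))) + ((d + d) + 0))
5. [add_zero →] ((d + d) + 0)  →  (d + d);  E1 = ((1 * (b + (a + (- a)))) + (d + d))
6. [sub_self →] (a + (- a))  →  0;  E1 = ((1 * (b + 0)) + (d + d))
7. [add_zero →] (b + 0)  →  b;  E1 = ((1 * b) + (d + d))
8. [add_zero ←] d  →  (d + 0);  E1 = ((1 * b) + (d + (d + 0)))
9. [add_zero ←] d  →  (d + 0);  E1 = ((1 * b) + (d + ((d + 0) + 0)))
10. [add_zero ←] 1  →  (1 + 0);  this is E2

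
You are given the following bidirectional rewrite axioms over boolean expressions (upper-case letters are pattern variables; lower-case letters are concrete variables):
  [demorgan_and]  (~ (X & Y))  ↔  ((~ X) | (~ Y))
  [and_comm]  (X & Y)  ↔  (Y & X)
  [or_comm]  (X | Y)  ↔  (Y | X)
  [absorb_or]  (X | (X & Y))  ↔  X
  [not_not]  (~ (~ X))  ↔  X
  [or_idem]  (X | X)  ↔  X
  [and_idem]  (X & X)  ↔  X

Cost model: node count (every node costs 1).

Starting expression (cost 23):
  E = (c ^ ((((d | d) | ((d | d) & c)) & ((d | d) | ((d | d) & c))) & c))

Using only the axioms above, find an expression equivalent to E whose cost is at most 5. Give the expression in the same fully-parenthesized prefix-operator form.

(1) (((d | d) | ((d | d) & c)) & ((d | d) | ((d | d) & c)))  =[and_idem →]=  ((d | d) | ((d | d) & c))    ⊢ (c ^ (((d | d) | ((d | d) & c)) & c))
(2) ((d | d) | ((d | d) & c))  =[absorb_or →]=  (d | d)    ⊢ (c ^ ((d | d) & c))
(3) (d | d)  =[or_idem →]=  d    ⊢ cost 5, within 5

(c ^ (d & c))   [cost 5]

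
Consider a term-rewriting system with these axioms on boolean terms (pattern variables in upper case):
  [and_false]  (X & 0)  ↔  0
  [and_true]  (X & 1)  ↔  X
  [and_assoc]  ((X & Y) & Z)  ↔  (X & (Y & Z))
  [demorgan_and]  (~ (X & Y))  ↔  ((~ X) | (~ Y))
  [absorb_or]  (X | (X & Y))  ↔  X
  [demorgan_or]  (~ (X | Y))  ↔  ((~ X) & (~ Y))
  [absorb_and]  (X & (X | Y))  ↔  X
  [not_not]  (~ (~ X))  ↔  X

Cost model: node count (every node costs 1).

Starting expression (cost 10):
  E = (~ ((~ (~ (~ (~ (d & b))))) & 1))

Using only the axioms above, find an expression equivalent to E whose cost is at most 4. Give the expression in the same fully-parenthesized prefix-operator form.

1. [not_not →] (~ (~ (~ (~ (d & b)))))  →  (~ (~ (d & b)));  E = (~ ((~ (~ (d & b))) & 1))
2. [and_true →] ((~ (~ (d & b))) & 1)  →  (~ (~ (d & b)));  E = (~ (~ (~ (d & b))))
3. [not_not →] (~ (~ (d & b)))  →  (d & b);  cost 4 ≤ 4, done

(~ (d & b))   [cost 4]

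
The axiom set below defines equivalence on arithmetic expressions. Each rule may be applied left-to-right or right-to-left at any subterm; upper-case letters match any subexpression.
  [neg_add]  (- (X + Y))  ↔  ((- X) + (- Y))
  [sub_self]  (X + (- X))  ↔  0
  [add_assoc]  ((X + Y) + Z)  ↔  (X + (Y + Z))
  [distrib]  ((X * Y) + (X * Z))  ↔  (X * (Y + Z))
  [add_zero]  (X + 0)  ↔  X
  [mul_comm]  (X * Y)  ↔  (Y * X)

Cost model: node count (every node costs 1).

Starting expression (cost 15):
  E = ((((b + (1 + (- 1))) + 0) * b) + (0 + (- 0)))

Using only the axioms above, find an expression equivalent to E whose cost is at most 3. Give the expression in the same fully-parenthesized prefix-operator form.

(b * b)   [cost 3]

1. [sub_self →] (1 + (- 1))  →  0;  E = ((((b + 0) + 0) * b) + (0 + (- 0)))
2. [sub_self →] (0 + (- 0))  →  0;  E = ((((b + 0) + 0) * b) + 0)
3. [mul_comm →] (((b + 0) + 0) * b)  →  (b * ((b + 0) + 0));  E = ((b * ((b + 0) + 0)) + 0)
4. [add_zero →] ((b + 0) + 0)  →  (b + 0);  E = ((b * (b + 0)) + 0)
5. [add_zero →] ((b * (b + 0)) + 0)  →  (b * (b + 0))
6. [add_zero →] (b + 0)  →  b;  cost 3 ≤ 3, done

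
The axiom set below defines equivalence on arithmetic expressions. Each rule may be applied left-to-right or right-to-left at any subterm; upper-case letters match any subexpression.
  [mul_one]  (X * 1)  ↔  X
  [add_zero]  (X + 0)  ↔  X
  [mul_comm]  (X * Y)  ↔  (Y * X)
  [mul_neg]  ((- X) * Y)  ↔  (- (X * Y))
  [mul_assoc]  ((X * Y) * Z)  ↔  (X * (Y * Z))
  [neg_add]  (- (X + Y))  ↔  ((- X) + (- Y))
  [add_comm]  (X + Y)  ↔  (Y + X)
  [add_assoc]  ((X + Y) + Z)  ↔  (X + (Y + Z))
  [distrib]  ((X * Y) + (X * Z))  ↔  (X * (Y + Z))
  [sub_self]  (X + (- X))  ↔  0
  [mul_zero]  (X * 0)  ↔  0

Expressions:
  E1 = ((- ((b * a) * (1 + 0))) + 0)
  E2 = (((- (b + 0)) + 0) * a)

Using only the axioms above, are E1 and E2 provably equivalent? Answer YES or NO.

YES

1. [add_zero →] (1 + 0)  →  1;  E1 = ((- ((b * a) * 1)) + 0)
2. [mul_one →] ((b * a) * 1)  →  (b * a);  E1 = ((- (b * a)) + 0)
3. [add_zero →] ((- (b * a)) + 0)  →  (- (b * a))
4. [mul_neg ←] (- (b * a))  →  ((- b) * a)
5. [add_zero ←] (- b)  →  ((- b) + 0);  E1 = (((- b) + 0) * a)
6. [add_zero ←] b  →  (b + 0);  this is E2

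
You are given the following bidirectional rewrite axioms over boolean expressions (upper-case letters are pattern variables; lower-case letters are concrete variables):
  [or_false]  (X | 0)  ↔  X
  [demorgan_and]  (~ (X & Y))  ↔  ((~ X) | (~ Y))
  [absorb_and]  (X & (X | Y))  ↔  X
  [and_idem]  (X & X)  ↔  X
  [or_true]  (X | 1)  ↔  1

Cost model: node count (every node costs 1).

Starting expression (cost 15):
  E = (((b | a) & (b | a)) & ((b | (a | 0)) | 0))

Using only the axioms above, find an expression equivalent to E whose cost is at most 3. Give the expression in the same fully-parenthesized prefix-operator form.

(b | a)   [cost 3]

(1) (a | 0)  =[or_false →]=  a    ⊢ (((b | a) & (b | a)) & ((b | a) | 0))
(2) ((b | a) & (b | a))  =[and_idem →]=  (b | a)    ⊢ ((b | a) & ((b | a) | 0))
(3) ((b | a) & ((b | a) | 0))  =[absorb_and →]=  (b | a)    ⊢ cost 3, within 3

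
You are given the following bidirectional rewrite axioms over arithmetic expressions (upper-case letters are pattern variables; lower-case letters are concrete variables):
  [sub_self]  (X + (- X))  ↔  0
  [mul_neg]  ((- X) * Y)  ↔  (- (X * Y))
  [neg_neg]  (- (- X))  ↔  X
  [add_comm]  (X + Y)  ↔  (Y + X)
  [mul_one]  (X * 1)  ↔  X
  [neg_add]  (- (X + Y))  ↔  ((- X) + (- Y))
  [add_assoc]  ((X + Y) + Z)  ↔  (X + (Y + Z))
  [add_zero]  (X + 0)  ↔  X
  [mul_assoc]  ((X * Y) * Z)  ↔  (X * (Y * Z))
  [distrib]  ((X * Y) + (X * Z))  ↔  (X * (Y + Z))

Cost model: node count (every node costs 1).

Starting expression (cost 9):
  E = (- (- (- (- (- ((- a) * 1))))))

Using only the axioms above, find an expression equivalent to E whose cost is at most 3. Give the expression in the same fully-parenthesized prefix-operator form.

step 1: mul_one (→) rewrites ((- a) * 1) into (- a), now (- (- (- (- (- (- a))))))
step 2: neg_neg (→) rewrites (- (- (- a))) into (- a), now (- (- (- (- a))))
step 3: neg_neg (→) rewrites (- (- (- (- a)))) into (- (- a)), reaching cost 3 (bound 3)

(- (- a))   [cost 3]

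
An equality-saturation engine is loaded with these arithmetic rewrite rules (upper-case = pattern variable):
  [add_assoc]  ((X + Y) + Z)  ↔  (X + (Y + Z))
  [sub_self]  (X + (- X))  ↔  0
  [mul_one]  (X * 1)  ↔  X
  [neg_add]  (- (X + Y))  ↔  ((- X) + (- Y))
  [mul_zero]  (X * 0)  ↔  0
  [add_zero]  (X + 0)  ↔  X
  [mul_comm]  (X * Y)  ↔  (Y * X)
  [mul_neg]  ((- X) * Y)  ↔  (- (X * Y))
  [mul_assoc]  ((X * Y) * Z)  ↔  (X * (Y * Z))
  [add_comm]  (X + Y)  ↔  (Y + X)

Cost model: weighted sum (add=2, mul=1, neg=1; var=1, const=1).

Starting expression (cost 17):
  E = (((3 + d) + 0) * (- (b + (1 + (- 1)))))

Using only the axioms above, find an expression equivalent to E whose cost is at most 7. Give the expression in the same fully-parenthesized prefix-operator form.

(1) ((3 + d) + 0)  =[add_zero →]=  (3 + d)    ⊢ ((3 + d) * (- (b + (1 + (- 1)))))
(2) (1 + (- 1))  =[sub_self →]=  0    ⊢ ((3 + d) * (- (b + 0)))
(3) (b + 0)  =[add_zero →]=  b    ⊢ cost 7, within 7

((3 + d) * (- b))   [cost 7]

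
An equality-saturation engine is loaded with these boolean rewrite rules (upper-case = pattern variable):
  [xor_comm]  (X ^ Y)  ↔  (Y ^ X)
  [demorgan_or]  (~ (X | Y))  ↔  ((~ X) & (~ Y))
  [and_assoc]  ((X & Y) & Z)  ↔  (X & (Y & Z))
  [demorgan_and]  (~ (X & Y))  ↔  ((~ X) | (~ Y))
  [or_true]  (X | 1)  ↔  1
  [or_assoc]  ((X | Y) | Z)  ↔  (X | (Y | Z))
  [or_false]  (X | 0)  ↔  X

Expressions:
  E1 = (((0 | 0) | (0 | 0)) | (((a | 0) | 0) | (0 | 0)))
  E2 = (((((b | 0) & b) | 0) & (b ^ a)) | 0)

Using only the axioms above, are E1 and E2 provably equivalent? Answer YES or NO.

NO

All listed rules preserve value, hence provable equivalence implies equal values everywhere; look for a separating assignment.
a=0, b=1 gives E1 ↦ 0, E2 ↦ 1; values differ ⇒ not provably equivalent.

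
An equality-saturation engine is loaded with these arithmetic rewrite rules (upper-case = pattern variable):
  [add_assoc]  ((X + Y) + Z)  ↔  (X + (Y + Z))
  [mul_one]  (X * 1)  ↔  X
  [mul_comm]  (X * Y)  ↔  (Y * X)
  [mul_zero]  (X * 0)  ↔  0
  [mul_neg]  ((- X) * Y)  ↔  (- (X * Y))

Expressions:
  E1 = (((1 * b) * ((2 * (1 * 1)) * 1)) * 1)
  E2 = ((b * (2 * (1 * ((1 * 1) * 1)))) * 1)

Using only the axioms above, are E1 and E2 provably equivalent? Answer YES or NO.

(1) (1 * 1)  =[mul_one →]=  1    ⊢ (((1 * b) * ((2 * 1) * 1)) * 1)
(2) (2 * 1)  =[mul_one →]=  2    ⊢ (((1 * b) * (2 * 1)) * 1)
(3) (2 * 1)  =[mul_one →]=  2    ⊢ (((1 * b) * 2) * 1)
(4) (1 * b)  =[mul_comm →]=  (b * 1)    ⊢ (((b * 1) * 2) * 1)
(5) (b * 1)  =[mul_one →]=  b    ⊢ ((b * 2) * 1)
(6) ((b * 2) * 1)  =[mul_one →]=  (b * 2)
(7) 2  =[mul_one ←]=  (2 * 1)    ⊢ (b * (2 * 1))
(8) 1  =[mul_one ←]=  (1 * 1)    ⊢ (b * (2 * (1 * 1)))
(9) (b * (2 * (1 * 1)))  =[mul_one ←]=  ((b * (2 * (1 * 1))) * 1)
(10) 1  =[mul_one ←]=  (1 * 1)    ⊢ ((b * (2 * (1 * (1 * 1)))) * 1)
(11) 1  =[mul_one ←]=  (1 * 1)    ⊢ E2

YES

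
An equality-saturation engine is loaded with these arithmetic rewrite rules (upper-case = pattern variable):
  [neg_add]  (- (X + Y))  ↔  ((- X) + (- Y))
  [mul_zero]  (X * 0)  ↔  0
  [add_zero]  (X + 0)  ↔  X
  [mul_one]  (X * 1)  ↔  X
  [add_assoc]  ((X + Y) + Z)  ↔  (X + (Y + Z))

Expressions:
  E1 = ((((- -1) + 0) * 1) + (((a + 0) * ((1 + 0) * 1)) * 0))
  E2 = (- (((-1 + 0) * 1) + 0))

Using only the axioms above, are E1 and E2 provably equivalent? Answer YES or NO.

step 1: add_zero (→) rewrites (1 + 0) into 1, now ((((- -1) + 0) * 1) + (((a + 0) * (1 * 1)) * 0))
step 2: mul_one (→) rewrites (1 * 1) into 1, now ((((- -1) + 0) * 1) + (((a + 0) * 1) * 0))
step 3: mul_one (→) rewrites (((- -1) + 0) * 1) into ((- -1) + 0), now (((- -1) + 0) + (((a + 0) * 1) * 0))
step 4: add_zero (→) rewrites (a + 0) into a, now (((- -1) + 0) + ((a * 1) * 0))
step 5: add_zero (→) rewrites ((- -1) + 0) into (- -1), now ((- -1) + ((a * 1) * 0))
step 6: mul_one (→) rewrites (a * 1) into a, now ((- -1) + (a * 0))
step 7: mul_zero (→) rewrites (a * 0) into 0, now ((- -1) + 0)
step 8: add_zero (→) rewrites ((- -1) + 0) into (- -1)
step 9: add_zero (←) rewrites -1 into (-1 + 0), now (- (-1 + 0))
step 10: mul_one (←) rewrites -1 into (-1 * 1), now (- ((-1 * 1) + 0))
step 11: add_zero (←) rewrites -1 into (-1 + 0), which is E2

YES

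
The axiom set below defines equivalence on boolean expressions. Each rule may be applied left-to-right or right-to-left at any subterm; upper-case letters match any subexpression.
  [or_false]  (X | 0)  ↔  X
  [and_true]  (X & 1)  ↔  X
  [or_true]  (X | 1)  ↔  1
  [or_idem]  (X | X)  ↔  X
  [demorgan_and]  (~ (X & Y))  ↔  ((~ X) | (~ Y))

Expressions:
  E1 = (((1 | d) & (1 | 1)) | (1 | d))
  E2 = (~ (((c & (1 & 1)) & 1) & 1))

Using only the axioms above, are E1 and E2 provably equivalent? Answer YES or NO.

NO

All listed rules preserve value, hence provable equivalence implies equal values everywhere; look for a separating assignment.
c=1, d=0 gives E1 ↦ 1, E2 ↦ 0; values differ ⇒ not provably equivalent.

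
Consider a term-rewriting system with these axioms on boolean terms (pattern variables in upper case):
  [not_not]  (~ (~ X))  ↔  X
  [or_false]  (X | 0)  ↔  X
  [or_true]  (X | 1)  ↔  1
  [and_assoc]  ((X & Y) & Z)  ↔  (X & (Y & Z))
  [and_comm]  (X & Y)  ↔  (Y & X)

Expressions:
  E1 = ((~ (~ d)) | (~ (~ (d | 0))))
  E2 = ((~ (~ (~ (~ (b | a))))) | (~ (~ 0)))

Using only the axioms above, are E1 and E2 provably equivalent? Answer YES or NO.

The axioms are sound identities: if E1 ↔* E2 then E1 and E2 evaluate identically under any assignment.
Under a=0, b=0, d=1: E1 evaluates to 1, E2 to 0. Distinct ⇒ no rewrite sequence connects them.

NO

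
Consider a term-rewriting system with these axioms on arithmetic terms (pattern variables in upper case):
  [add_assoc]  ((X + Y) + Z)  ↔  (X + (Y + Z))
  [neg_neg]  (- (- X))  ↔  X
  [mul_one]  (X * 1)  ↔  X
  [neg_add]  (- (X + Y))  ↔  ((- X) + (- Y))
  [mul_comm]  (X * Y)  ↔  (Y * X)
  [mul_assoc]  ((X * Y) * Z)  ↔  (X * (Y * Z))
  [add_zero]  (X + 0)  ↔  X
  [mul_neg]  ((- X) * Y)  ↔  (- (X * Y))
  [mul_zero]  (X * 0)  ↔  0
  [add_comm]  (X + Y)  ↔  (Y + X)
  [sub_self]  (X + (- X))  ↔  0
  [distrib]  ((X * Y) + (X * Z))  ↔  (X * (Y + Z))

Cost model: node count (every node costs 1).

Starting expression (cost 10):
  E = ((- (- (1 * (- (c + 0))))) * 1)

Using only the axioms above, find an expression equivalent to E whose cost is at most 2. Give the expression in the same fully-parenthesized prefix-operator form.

(- c)   [cost 2]

1. [neg_neg →] (- (- (1 * (- (c + 0)))))  →  (1 * (- (c + 0)));  E = ((1 * (- (c + 0))) * 1)
2. [add_zero →] (c + 0)  →  c;  E = ((1 * (- c)) * 1)
3. [mul_comm →] (1 * (- c))  →  ((- c) * 1);  E = (((- c) * 1) * 1)
4. [mul_one →] ((- c) * 1)  →  (- c);  E = ((- c) * 1)
5. [mul_one →] ((- c) * 1)  →  (- c);  cost 2 ≤ 2, done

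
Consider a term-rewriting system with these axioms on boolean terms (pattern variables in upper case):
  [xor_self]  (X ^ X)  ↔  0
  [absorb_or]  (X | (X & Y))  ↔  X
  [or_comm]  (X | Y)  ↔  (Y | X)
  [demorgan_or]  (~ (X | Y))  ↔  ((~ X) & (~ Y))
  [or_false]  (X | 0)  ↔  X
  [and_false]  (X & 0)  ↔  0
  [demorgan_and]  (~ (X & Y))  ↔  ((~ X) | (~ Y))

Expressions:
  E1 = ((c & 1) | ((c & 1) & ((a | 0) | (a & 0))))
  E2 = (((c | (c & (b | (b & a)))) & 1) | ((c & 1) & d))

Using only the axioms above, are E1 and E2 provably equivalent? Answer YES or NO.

1. [or_false →] (a | 0)  →  a;  E1 = ((c & 1) | ((c & 1) & (a | (a & 0))))
2. [absorb_or →] (a | (a & 0))  →  a;  E1 = ((c & 1) | ((c & 1) & a))
3. [absorb_or →] ((c & 1) | ((c & 1) & a))  →  (c & 1)
4. [absorb_or ←] (c & 1)  →  ((c & 1) | ((c & 1) & d))
5. [absorb_or ←] c  →  (c | (c & b));  E1 = (((c | (c & b)) & 1) | ((c & 1) & d))
6. [absorb_or ←] b  →  (b | (b & a));  this is E2

YES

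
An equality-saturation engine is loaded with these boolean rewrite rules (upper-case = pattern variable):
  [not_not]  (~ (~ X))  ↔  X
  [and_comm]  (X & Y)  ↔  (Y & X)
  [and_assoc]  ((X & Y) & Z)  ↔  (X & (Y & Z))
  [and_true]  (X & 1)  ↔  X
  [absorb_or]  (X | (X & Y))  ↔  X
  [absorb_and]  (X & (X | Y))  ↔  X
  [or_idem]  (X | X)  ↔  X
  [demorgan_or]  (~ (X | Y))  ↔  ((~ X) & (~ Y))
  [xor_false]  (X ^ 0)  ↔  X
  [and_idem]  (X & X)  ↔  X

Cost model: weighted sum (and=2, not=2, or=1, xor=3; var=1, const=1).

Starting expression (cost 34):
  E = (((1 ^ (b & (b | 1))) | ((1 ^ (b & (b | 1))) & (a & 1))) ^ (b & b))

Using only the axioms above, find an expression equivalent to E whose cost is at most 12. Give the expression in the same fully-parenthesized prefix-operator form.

(1) (a & 1)  =[and_true →]=  a    ⊢ (((1 ^ (b & (b | 1))) | ((1 ^ (b & (b | 1))) & a)) ^ (b & b))
(2) ((1 ^ (b & (b | 1))) | ((1 ^ (b & (b | 1))) & a))  =[absorb_or →]=  (1 ^ (b & (b | 1)))    ⊢ ((1 ^ (b & (b | 1))) ^ (b & b))
(3) (b & (b | 1))  =[absorb_and →]=  b    ⊢ cost 12, within 12

((1 ^ b) ^ (b & b))   [cost 12]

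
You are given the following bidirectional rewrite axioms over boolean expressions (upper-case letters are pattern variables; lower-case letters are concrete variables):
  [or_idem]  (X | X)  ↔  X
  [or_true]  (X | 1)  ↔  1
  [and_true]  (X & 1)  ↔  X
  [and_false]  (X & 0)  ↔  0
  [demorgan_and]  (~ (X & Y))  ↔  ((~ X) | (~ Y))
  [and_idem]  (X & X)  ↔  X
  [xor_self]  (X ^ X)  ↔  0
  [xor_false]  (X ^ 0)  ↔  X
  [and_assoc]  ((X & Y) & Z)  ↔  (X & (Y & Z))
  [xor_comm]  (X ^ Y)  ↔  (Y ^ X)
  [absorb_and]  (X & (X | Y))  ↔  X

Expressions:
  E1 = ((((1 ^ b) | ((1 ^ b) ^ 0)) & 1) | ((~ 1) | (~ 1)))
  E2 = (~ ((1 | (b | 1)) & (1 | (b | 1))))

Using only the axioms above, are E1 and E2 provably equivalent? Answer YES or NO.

The axioms are sound identities: if E1 ↔* E2 then E1 and E2 evaluate identically under any assignment.
Under b=0: E1 evaluates to 1, E2 to 0. Distinct ⇒ no rewrite sequence connects them.

NO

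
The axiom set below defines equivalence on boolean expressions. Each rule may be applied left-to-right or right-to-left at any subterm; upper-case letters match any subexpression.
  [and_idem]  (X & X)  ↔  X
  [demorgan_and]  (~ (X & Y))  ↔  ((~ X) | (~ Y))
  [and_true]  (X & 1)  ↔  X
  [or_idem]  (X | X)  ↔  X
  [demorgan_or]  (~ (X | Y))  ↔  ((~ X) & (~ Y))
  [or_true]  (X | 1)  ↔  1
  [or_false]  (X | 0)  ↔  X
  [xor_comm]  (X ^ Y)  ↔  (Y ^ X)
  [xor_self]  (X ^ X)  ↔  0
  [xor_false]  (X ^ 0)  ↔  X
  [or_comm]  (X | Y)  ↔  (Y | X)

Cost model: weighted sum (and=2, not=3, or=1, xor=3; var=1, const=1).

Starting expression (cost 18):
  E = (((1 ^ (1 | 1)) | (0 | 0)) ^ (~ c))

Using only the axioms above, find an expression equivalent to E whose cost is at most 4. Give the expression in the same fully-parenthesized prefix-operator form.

(~ c)   [cost 4]

1. [or_idem →] (1 | 1)  →  1;  E = (((1 ^ 1) | (0 | 0)) ^ (~ c))
2. [xor_self →] (1 ^ 1)  →  0;  E = ((0 | (0 | 0)) ^ (~ c))
3. [or_idem →] (0 | 0)  →  0;  E = ((0 | 0) ^ (~ c))
4. [xor_comm →] ((0 | 0) ^ (~ c))  →  ((~ c) ^ (0 | 0))
5. [or_false →] (0 | 0)  →  0;  E = ((~ c) ^ 0)
6. [xor_false →] ((~ c) ^ 0)  →  (~ c);  cost 4 ≤ 4, done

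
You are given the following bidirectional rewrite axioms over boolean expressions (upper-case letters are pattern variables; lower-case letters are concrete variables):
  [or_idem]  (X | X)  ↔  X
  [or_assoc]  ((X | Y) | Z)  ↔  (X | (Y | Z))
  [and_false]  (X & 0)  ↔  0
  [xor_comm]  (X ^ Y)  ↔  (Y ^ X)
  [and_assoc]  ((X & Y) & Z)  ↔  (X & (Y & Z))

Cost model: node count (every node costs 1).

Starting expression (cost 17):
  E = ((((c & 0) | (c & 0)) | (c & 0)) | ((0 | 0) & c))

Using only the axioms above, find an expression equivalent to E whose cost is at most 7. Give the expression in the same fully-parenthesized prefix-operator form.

1. [or_idem →] ((c & 0) | (c & 0))  →  (c & 0);  E = (((c & 0) | (c & 0)) | ((0 | 0) & c))
2. [or_idem →] (0 | 0)  →  0;  E = (((c & 0) | (c & 0)) | (0 & c))
3. [or_idem →] ((c & 0) | (c & 0))  →  (c & 0);  cost 7 ≤ 7, done

((c & 0) | (0 & c))   [cost 7]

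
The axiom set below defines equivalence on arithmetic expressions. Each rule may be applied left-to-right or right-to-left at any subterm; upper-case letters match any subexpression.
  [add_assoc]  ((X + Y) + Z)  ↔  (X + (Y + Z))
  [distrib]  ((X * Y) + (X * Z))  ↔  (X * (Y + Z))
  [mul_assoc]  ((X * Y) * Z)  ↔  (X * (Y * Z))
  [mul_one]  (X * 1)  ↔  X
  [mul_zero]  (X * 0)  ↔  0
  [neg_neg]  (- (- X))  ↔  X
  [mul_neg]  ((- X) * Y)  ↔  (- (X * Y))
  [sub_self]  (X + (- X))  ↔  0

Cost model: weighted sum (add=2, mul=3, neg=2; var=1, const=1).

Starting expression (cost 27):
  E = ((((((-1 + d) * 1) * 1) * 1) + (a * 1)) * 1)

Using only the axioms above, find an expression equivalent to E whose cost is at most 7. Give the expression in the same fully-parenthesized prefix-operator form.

((-1 + d) + a)   [cost 7]

1. [mul_assoc →] ((((-1 + d) * 1) * 1) * 1)  →  (((-1 + d) * 1) * (1 * 1));  E = (((((-1 + d) * 1) * (1 * 1)) + (a * 1)) * 1)
2. [mul_one →] (a * 1)  →  a;  E = (((((-1 + d) * 1) * (1 * 1)) + a) * 1)
3. [mul_one →] (1 * 1)  →  1;  E = (((((-1 + d) * 1) * 1) + a) * 1)
4. [mul_one →] (((((-1 + d) * 1) * 1) + a) * 1)  →  ((((-1 + d) * 1) * 1) + a)
5. [mul_one →] ((-1 + d) * 1)  →  (-1 + d);  E = (((-1 + d) * 1) + a)
6. [mul_one →] ((-1 + d) * 1)  →  (-1 + d);  cost 7 ≤ 7, done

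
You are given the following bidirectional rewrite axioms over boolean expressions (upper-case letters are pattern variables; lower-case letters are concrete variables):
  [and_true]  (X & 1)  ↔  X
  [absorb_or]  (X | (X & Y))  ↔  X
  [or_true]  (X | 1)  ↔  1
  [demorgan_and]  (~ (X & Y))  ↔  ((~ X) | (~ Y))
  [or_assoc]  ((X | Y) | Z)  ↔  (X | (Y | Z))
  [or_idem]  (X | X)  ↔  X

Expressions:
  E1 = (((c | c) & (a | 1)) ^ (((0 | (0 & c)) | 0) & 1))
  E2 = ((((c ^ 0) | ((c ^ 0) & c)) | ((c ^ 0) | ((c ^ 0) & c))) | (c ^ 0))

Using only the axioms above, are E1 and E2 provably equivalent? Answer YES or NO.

YES

(1) (0 | (0 & c))  =[absorb_or →]=  0    ⊢ (((c | c) & (a | 1)) ^ ((0 | 0) & 1))
(2) (a | 1)  =[or_true →]=  1    ⊢ (((c | c) & 1) ^ ((0 | 0) & 1))
(3) (c | c)  =[or_idem →]=  c    ⊢ ((c & 1) ^ ((0 | 0) & 1))
(4) (c & 1)  =[and_true →]=  c    ⊢ (c ^ ((0 | 0) & 1))
(5) ((0 | 0) & 1)  =[and_true →]=  (0 | 0)    ⊢ (c ^ (0 | 0))
(6) (0 | 0)  =[or_idem →]=  0    ⊢ (c ^ 0)
(7) (c ^ 0)  =[or_idem ←]=  ((c ^ 0) | (c ^ 0))
(8) (c ^ 0)  =[absorb_or ←]=  ((c ^ 0) | ((c ^ 0) & c))    ⊢ (((c ^ 0) | ((c ^ 0) & c)) | (c ^ 0))
(9) ((c ^ 0) | ((c ^ 0) & c))  =[or_idem ←]=  (((c ^ 0) | ((c ^ 0) & c)) | ((c ^ 0) | ((c ^ 0) & c)))    ⊢ E2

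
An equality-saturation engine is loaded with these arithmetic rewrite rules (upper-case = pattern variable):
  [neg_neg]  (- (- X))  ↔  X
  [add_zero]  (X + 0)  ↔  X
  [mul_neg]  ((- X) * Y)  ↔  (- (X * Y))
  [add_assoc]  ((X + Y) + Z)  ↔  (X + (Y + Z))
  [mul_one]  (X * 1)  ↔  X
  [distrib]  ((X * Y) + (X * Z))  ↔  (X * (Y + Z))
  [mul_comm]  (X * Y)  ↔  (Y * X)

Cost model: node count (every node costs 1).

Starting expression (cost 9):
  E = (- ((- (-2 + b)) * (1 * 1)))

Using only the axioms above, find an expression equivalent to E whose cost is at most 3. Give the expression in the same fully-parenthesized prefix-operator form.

(-2 + b)   [cost 3]

(1) (1 * 1)  =[mul_one →]=  1    ⊢ (- ((- (-2 + b)) * 1))
(2) ((- (-2 + b)) * 1)  =[mul_one →]=  (- (-2 + b))    ⊢ (- (- (-2 + b)))
(3) (- (- (-2 + b)))  =[neg_neg →]=  (-2 + b)    ⊢ cost 3, within 3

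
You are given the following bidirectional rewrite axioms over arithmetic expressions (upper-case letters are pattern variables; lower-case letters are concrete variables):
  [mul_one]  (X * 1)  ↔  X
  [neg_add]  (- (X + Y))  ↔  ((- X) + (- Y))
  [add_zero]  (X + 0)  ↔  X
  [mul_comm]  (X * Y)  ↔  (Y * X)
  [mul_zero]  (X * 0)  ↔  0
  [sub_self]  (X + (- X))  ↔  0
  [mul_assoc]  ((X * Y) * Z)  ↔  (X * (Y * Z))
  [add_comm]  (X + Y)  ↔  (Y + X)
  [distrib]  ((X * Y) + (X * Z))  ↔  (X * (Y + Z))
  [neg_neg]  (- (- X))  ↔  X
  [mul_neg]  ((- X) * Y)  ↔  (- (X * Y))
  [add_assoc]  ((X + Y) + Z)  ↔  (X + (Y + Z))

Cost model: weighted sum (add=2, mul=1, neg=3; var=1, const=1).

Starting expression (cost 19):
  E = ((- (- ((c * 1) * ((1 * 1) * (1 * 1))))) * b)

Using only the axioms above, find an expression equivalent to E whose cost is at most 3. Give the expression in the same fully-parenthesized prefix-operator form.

(c * b)   [cost 3]

step 1: neg_neg (→) rewrites (- (- ((c * 1) * ((1 * 1) * (1 * 1))))) into ((c * 1) * ((1 * 1) * (1 * 1))), now (((c * 1) * ((1 * 1) * (1 * 1))) * b)
step 2: mul_one (→) rewrites (1 * 1) into 1, now (((c * 1) * ((1 * 1) * 1)) * b)
step 3: mul_one (→) rewrites (c * 1) into c, now ((c * ((1 * 1) * 1)) * b)
step 4: mul_one (→) rewrites ((1 * 1) * 1) into (1 * 1), now ((c * (1 * 1)) * b)
step 5: mul_one (→) rewrites (1 * 1) into 1, now ((c * 1) * b)
step 6: mul_one (→) rewrites (c * 1) into c, reaching cost 3 (bound 3)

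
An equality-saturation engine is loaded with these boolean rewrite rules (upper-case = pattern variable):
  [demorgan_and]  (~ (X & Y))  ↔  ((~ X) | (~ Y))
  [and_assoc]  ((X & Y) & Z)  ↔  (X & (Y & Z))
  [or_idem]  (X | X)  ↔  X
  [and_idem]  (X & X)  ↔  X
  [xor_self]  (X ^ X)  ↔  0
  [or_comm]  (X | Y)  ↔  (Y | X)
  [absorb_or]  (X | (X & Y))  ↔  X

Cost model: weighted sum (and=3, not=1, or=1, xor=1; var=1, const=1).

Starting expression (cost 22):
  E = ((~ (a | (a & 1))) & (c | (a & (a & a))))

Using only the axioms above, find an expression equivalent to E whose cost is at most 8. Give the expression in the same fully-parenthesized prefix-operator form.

step 1: absorb_or (→) rewrites (a | (a & 1)) into a, now ((~ a) & (c | (a & (a & a))))
step 2: and_idem (→) rewrites (a & a) into a, now ((~ a) & (c | (a & a)))
step 3: and_idem (→) rewrites (a & a) into a, reaching cost 8 (bound 8)

((~ a) & (c | a))   [cost 8]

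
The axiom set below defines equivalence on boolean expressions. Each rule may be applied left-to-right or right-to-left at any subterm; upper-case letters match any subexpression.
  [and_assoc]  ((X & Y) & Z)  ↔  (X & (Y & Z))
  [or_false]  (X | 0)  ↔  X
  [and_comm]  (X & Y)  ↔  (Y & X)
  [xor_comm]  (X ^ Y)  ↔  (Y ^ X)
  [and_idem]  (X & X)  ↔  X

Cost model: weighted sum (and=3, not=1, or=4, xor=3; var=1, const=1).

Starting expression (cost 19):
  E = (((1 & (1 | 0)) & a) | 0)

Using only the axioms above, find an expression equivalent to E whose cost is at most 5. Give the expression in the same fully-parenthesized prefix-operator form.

(1 & a)   [cost 5]

1. [or_false →] (((1 & (1 | 0)) & a) | 0)  →  ((1 & (1 | 0)) & a)
2. [or_false →] (1 | 0)  →  1;  E = ((1 & 1) & a)
3. [and_idem →] (1 & 1)  →  1;  cost 5 ≤ 5, done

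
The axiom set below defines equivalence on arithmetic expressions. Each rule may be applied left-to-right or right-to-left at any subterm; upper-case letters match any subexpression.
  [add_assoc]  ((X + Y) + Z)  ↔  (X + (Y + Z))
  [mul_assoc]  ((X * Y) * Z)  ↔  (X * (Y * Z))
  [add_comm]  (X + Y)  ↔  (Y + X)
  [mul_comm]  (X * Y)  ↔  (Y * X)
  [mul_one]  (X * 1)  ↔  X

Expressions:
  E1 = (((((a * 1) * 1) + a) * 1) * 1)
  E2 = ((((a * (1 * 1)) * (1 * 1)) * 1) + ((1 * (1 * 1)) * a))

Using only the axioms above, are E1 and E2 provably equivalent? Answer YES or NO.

1. [mul_one →] (a * 1)  →  a;  E1 = ((((a * 1) + a) * 1) * 1)
2. [mul_one →] ((((a * 1) + a) * 1) * 1)  →  (((a * 1) + a) * 1)
3. [mul_one →] (a * 1)  →  a;  E1 = ((a + a) * 1)
4. [mul_one →] ((a + a) * 1)  →  (a + a)
5. [mul_one ←] a  →  (a * 1);  E1 = ((a * 1) + a)
6. [mul_one ←] a  →  (a * 1);  E1 = (((a * 1) * 1) + a)
7. [mul_one ←] a  →  (a * 1);  E1 = (((a * 1) * 1) + (a * 1))
8. [mul_one ←] 1  →  (1 * 1);  E1 = (((a * 1) * 1) + (a * (1 * 1)))
9. [mul_one ←] a  →  (a * 1);  E1 = ((((a * 1) * 1) * 1) + (a * (1 * 1)))
10. [mul_one ←] 1  →  (1 * 1);  E1 = ((((a * 1) * 1) * 1) + (a * (1 * (1 * 1))))
11. [mul_one ←] 1  →  (1 * 1);  E1 = ((((a * 1) * (1 * 1)) * 1) + (a * (1 * (1 * 1))))
12. [mul_comm →] (a * (1 * (1 * 1)))  →  ((1 * (1 * 1)) * a);  E1 = ((((a * 1) * (1 * 1)) * 1) + ((1 * (1 * 1)) * a))
13. [mul_one ←] 1  →  (1 * 1);  this is E2

YES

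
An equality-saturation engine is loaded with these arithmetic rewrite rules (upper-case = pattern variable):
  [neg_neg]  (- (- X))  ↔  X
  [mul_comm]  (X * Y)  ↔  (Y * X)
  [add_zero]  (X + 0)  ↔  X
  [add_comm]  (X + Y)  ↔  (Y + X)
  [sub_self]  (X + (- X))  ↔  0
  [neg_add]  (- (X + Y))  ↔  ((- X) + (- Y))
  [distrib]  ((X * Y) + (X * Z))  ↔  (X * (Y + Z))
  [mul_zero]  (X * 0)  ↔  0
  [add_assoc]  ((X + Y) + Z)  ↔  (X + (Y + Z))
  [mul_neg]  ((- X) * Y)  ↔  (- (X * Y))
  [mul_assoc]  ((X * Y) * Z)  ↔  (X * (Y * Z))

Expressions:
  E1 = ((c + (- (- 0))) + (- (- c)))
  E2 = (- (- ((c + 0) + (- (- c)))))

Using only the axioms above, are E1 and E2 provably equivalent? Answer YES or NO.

(1) (- (- 0))  =[neg_neg →]=  0    ⊢ ((c + 0) + (- (- c)))
(2) ((c + 0) + (- (- c)))  =[neg_neg ←]=  (- (- ((c + 0) + (- (- c)))))    ⊢ E2

YES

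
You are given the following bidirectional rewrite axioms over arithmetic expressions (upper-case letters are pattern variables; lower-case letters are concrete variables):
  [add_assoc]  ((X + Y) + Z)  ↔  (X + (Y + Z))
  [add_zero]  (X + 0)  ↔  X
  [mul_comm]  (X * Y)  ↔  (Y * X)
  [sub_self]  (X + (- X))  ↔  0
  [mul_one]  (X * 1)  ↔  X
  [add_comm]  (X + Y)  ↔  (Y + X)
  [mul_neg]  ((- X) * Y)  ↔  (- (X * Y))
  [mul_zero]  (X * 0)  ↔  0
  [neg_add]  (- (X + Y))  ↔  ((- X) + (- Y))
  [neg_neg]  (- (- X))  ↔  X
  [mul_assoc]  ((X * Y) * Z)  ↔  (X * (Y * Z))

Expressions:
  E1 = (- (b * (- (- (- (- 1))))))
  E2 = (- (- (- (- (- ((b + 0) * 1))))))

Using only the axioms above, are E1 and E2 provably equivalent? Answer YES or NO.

YES

step 1: neg_neg (→) rewrites (- (- (- 1))) into (- 1), now (- (b * (- (- 1))))
step 2: neg_neg (→) rewrites (- (- 1)) into 1, now (- (b * 1))
step 3: add_zero (←) rewrites b into (b + 0), now (- ((b + 0) * 1))
step 4: neg_neg (←) rewrites (- ((b + 0) * 1)) into (- (- (- ((b + 0) * 1))))
step 5: neg_neg (←) rewrites (- (- ((b + 0) * 1))) into (- (- (- (- ((b + 0) * 1))))), which is E2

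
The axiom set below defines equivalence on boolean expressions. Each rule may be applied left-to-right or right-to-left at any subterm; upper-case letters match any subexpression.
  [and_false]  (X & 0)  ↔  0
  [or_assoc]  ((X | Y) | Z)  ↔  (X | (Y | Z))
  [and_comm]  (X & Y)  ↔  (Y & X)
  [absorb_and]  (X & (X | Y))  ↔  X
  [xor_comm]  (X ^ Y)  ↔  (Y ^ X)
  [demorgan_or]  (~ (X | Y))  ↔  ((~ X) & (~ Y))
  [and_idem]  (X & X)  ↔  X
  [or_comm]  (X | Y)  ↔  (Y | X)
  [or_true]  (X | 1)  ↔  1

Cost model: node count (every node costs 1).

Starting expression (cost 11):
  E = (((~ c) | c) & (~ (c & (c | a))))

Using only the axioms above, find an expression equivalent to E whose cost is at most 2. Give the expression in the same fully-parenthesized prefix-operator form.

(~ c)   [cost 2]

1. [and_comm →] (((~ c) | c) & (~ (c & (c | a))))  →  ((~ (c & (c | a))) & ((~ c) | c))
2. [absorb_and →] (c & (c | a))  →  c;  E = ((~ c) & ((~ c) | c))
3. [absorb_and →] ((~ c) & ((~ c) | c))  →  (~ c);  cost 2 ≤ 2, done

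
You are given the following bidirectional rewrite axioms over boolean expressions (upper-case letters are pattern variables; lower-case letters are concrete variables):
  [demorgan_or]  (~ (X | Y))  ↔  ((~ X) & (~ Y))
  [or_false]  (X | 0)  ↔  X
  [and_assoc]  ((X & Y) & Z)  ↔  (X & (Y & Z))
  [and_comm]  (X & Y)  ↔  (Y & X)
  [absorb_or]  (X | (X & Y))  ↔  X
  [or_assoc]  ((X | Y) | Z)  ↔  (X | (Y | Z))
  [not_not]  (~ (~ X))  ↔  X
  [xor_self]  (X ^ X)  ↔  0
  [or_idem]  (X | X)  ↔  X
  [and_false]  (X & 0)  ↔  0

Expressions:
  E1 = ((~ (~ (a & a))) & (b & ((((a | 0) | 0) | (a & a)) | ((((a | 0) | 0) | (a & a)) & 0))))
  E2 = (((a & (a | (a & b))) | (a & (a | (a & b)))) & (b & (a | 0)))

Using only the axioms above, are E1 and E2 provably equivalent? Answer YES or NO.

(1) ((((a | 0) | 0) | (a & a)) | ((((a | 0) | 0) | (a & a)) & 0))  =[absorb_or →]=  (((a | 0) | 0) | (a & a))    ⊢ ((~ (~ (a & a))) & (b & (((a | 0) | 0) | (a & a))))
(2) (a | 0)  =[or_false →]=  a    ⊢ ((~ (~ (a & a))) & (b & ((a | 0) | (a & a))))
(3) (a | 0)  =[or_false →]=  a    ⊢ ((~ (~ (a & a))) & (b & (a | (a & a))))
(4) (~ (~ (a & a)))  =[not_not →]=  (a & a)    ⊢ ((a & a) & (b & (a | (a & a))))
(5) (a | (a & a))  =[absorb_or →]=  a    ⊢ ((a & a) & (b & a))
(6) a  =[absorb_or ←]=  (a | (a & b))    ⊢ ((a & (a | (a & b))) & (b & a))
(7) (a & (a | (a & b)))  =[or_idem ←]=  ((a & (a | (a & b))) | (a & (a | (a & b))))    ⊢ (((a & (a | (a & b))) | (a & (a | (a & b)))) & (b & a))
(8) a  =[or_false ←]=  (a | 0)    ⊢ E2

YES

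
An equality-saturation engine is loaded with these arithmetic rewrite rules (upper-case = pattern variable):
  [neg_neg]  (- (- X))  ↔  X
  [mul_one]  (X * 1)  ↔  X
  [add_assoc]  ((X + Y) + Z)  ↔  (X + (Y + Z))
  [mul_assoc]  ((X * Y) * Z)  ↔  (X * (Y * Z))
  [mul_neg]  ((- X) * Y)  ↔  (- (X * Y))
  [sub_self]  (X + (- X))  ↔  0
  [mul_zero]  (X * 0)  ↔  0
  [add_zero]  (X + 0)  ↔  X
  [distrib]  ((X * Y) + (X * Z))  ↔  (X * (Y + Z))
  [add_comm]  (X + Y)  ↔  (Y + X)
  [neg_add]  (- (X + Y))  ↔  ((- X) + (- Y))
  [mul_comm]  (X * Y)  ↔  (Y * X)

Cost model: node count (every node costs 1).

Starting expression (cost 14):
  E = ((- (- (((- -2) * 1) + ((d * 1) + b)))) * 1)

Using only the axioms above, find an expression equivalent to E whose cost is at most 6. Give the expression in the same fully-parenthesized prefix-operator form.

((- -2) + (d + b))   [cost 6]

step 1: mul_one (→) rewrites ((- (- (((- -2) * 1) + ((d * 1) + b)))) * 1) into (- (- (((- -2) * 1) + ((d * 1) + b))))
step 2: mul_neg (→) rewrites ((- -2) * 1) into (- (-2 * 1)), now (- (- ((- (-2 * 1)) + ((d * 1) + b))))
step 3: neg_neg (→) rewrites (- (- ((- (-2 * 1)) + ((d * 1) + b)))) into ((- (-2 * 1)) + ((d * 1) + b))
step 4: mul_one (→) rewrites (-2 * 1) into -2, now ((- -2) + ((d * 1) + b))
step 5: mul_one (→) rewrites (d * 1) into d, reaching cost 6 (bound 6)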